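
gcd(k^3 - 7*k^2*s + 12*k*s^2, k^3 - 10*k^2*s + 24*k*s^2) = -k^2 + 4*k*s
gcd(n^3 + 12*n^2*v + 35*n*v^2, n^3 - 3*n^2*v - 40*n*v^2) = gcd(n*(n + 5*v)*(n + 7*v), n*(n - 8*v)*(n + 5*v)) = n^2 + 5*n*v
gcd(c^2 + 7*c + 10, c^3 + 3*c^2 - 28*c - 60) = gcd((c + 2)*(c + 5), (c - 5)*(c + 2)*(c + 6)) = c + 2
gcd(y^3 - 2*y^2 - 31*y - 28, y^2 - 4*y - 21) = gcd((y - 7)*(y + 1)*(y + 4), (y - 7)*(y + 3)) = y - 7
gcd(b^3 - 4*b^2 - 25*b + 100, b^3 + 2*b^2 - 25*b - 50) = b^2 - 25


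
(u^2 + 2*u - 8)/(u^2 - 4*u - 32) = (u - 2)/(u - 8)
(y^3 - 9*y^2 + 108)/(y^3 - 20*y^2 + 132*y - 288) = (y + 3)/(y - 8)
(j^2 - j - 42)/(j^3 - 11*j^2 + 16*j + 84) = (j + 6)/(j^2 - 4*j - 12)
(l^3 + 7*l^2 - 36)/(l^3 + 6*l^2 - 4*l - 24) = (l + 3)/(l + 2)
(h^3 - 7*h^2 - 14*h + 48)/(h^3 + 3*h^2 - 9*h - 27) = (h^2 - 10*h + 16)/(h^2 - 9)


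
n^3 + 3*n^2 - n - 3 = (n - 1)*(n + 1)*(n + 3)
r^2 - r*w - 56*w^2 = (r - 8*w)*(r + 7*w)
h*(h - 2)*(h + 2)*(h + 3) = h^4 + 3*h^3 - 4*h^2 - 12*h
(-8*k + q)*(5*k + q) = -40*k^2 - 3*k*q + q^2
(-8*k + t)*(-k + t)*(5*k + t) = 40*k^3 - 37*k^2*t - 4*k*t^2 + t^3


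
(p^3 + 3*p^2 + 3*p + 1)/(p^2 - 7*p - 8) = (p^2 + 2*p + 1)/(p - 8)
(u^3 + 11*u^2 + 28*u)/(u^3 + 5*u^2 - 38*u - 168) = u/(u - 6)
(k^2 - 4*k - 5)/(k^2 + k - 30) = (k + 1)/(k + 6)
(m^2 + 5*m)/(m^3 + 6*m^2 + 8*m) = (m + 5)/(m^2 + 6*m + 8)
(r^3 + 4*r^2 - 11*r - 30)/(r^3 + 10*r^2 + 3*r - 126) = (r^2 + 7*r + 10)/(r^2 + 13*r + 42)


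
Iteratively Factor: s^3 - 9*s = (s)*(s^2 - 9) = s*(s + 3)*(s - 3)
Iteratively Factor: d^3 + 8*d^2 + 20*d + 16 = (d + 4)*(d^2 + 4*d + 4) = (d + 2)*(d + 4)*(d + 2)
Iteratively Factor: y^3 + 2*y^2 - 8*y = (y - 2)*(y^2 + 4*y) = (y - 2)*(y + 4)*(y)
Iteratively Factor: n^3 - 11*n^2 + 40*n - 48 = (n - 3)*(n^2 - 8*n + 16) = (n - 4)*(n - 3)*(n - 4)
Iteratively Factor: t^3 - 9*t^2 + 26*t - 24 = (t - 3)*(t^2 - 6*t + 8) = (t - 4)*(t - 3)*(t - 2)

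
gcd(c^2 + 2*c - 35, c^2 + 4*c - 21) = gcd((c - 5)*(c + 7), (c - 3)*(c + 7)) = c + 7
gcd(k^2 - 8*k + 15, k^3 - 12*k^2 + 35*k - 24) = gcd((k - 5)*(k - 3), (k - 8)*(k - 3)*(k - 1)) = k - 3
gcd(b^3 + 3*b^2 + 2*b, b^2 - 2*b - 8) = b + 2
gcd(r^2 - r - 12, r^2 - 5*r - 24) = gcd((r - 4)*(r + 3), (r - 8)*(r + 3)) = r + 3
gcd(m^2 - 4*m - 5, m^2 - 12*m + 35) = m - 5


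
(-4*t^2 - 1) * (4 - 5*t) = 20*t^3 - 16*t^2 + 5*t - 4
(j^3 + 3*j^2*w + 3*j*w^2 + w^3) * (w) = j^3*w + 3*j^2*w^2 + 3*j*w^3 + w^4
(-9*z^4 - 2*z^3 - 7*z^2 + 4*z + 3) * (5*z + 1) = -45*z^5 - 19*z^4 - 37*z^3 + 13*z^2 + 19*z + 3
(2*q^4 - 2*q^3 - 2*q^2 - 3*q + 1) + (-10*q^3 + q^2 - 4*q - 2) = 2*q^4 - 12*q^3 - q^2 - 7*q - 1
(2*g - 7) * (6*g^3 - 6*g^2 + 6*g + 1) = 12*g^4 - 54*g^3 + 54*g^2 - 40*g - 7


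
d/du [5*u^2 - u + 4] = 10*u - 1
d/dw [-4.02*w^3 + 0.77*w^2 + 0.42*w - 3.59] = -12.06*w^2 + 1.54*w + 0.42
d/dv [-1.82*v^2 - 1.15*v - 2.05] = -3.64*v - 1.15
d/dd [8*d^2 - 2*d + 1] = 16*d - 2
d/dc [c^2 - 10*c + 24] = 2*c - 10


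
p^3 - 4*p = p*(p - 2)*(p + 2)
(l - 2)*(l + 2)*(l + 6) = l^3 + 6*l^2 - 4*l - 24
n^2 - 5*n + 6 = (n - 3)*(n - 2)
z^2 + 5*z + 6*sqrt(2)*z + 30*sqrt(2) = (z + 5)*(z + 6*sqrt(2))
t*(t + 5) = t^2 + 5*t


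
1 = 1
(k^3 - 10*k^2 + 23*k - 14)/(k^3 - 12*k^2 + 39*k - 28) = (k - 2)/(k - 4)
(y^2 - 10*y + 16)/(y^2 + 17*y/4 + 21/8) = 8*(y^2 - 10*y + 16)/(8*y^2 + 34*y + 21)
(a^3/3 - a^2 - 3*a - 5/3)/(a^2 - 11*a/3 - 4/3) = (-a^3 + 3*a^2 + 9*a + 5)/(-3*a^2 + 11*a + 4)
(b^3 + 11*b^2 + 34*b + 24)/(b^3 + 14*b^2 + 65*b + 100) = (b^2 + 7*b + 6)/(b^2 + 10*b + 25)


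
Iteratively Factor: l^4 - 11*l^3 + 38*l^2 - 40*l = (l)*(l^3 - 11*l^2 + 38*l - 40) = l*(l - 2)*(l^2 - 9*l + 20) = l*(l - 5)*(l - 2)*(l - 4)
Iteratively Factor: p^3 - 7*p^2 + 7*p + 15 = (p + 1)*(p^2 - 8*p + 15) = (p - 3)*(p + 1)*(p - 5)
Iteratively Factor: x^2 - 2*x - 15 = (x + 3)*(x - 5)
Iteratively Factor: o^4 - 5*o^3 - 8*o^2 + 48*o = (o)*(o^3 - 5*o^2 - 8*o + 48) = o*(o + 3)*(o^2 - 8*o + 16) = o*(o - 4)*(o + 3)*(o - 4)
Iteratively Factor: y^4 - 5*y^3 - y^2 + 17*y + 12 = (y + 1)*(y^3 - 6*y^2 + 5*y + 12) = (y - 4)*(y + 1)*(y^2 - 2*y - 3) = (y - 4)*(y - 3)*(y + 1)*(y + 1)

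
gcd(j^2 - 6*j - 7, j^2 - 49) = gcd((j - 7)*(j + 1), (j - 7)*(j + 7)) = j - 7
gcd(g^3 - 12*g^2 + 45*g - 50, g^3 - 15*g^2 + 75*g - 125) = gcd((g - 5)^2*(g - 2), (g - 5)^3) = g^2 - 10*g + 25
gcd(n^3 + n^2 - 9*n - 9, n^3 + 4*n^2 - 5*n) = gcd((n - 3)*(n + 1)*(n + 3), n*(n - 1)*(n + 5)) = 1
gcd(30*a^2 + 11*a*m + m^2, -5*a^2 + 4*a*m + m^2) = 5*a + m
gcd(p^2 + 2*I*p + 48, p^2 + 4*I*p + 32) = p + 8*I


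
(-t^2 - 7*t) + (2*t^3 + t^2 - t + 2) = 2*t^3 - 8*t + 2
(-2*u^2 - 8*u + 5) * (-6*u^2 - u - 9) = 12*u^4 + 50*u^3 - 4*u^2 + 67*u - 45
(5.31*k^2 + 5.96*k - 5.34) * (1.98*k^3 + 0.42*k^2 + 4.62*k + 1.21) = 10.5138*k^5 + 14.031*k^4 + 16.4622*k^3 + 31.7175*k^2 - 17.4592*k - 6.4614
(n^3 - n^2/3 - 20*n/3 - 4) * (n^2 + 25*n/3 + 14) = n^5 + 8*n^4 + 41*n^3/9 - 578*n^2/9 - 380*n/3 - 56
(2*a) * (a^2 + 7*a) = 2*a^3 + 14*a^2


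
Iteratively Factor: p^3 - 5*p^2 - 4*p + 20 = (p - 5)*(p^2 - 4) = (p - 5)*(p - 2)*(p + 2)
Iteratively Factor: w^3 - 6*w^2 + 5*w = (w)*(w^2 - 6*w + 5) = w*(w - 5)*(w - 1)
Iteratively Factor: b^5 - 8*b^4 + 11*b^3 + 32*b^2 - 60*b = (b - 5)*(b^4 - 3*b^3 - 4*b^2 + 12*b) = b*(b - 5)*(b^3 - 3*b^2 - 4*b + 12) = b*(b - 5)*(b + 2)*(b^2 - 5*b + 6) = b*(b - 5)*(b - 2)*(b + 2)*(b - 3)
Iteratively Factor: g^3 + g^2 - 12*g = (g - 3)*(g^2 + 4*g) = g*(g - 3)*(g + 4)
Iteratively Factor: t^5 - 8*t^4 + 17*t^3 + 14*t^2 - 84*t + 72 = (t - 3)*(t^4 - 5*t^3 + 2*t^2 + 20*t - 24) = (t - 3)^2*(t^3 - 2*t^2 - 4*t + 8) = (t - 3)^2*(t - 2)*(t^2 - 4) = (t - 3)^2*(t - 2)*(t + 2)*(t - 2)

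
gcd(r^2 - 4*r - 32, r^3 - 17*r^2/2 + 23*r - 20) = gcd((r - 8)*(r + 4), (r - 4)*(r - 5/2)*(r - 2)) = 1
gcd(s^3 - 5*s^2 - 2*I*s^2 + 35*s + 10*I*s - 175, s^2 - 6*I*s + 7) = s - 7*I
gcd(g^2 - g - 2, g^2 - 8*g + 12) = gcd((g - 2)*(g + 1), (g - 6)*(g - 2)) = g - 2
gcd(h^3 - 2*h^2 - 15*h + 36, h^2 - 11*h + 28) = 1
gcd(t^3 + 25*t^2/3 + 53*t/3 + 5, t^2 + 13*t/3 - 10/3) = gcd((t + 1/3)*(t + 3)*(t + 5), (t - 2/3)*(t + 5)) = t + 5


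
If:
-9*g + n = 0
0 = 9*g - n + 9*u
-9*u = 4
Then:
No Solution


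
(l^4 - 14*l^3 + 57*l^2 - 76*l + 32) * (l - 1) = l^5 - 15*l^4 + 71*l^3 - 133*l^2 + 108*l - 32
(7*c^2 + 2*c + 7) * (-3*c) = -21*c^3 - 6*c^2 - 21*c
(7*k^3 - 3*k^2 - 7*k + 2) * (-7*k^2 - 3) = -49*k^5 + 21*k^4 + 28*k^3 - 5*k^2 + 21*k - 6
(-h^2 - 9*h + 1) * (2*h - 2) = -2*h^3 - 16*h^2 + 20*h - 2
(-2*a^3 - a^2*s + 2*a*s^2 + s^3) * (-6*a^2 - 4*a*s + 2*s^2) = 12*a^5 + 14*a^4*s - 12*a^3*s^2 - 16*a^2*s^3 + 2*s^5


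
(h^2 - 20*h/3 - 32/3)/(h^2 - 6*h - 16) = (h + 4/3)/(h + 2)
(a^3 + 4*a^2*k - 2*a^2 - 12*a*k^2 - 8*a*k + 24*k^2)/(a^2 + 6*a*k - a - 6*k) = (a^2 - 2*a*k - 2*a + 4*k)/(a - 1)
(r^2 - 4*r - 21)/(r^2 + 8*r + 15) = (r - 7)/(r + 5)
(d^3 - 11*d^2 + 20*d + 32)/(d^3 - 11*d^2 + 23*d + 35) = (d^2 - 12*d + 32)/(d^2 - 12*d + 35)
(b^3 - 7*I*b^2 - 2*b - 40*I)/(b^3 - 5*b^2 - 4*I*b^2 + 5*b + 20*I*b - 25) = (b^2 - 2*I*b + 8)/(b^2 + b*(-5 + I) - 5*I)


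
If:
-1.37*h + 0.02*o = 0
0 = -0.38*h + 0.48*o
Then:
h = 0.00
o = 0.00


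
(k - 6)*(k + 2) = k^2 - 4*k - 12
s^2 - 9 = (s - 3)*(s + 3)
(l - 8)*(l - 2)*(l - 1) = l^3 - 11*l^2 + 26*l - 16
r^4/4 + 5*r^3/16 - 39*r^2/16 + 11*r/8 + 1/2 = (r/4 + 1)*(r - 2)*(r - 1)*(r + 1/4)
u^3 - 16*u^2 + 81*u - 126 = (u - 7)*(u - 6)*(u - 3)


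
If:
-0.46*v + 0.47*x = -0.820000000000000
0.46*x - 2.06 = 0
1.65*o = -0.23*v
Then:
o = -0.89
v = 6.36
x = 4.48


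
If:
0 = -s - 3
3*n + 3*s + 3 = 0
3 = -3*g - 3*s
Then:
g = 2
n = 2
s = -3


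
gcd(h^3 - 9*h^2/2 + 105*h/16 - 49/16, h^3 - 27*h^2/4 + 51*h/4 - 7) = h^2 - 11*h/4 + 7/4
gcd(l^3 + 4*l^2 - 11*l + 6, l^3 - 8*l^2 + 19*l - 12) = l - 1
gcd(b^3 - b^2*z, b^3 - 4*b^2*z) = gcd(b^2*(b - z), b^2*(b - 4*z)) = b^2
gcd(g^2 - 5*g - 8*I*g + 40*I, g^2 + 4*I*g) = 1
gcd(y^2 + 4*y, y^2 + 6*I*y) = y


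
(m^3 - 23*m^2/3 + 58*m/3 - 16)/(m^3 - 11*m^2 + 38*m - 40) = (m^2 - 17*m/3 + 8)/(m^2 - 9*m + 20)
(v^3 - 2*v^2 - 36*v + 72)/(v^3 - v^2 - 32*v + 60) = (v - 6)/(v - 5)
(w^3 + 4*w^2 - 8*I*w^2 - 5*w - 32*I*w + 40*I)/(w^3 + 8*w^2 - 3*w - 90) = (w^2 - w*(1 + 8*I) + 8*I)/(w^2 + 3*w - 18)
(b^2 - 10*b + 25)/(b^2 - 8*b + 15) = (b - 5)/(b - 3)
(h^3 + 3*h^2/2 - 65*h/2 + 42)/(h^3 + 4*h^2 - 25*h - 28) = (h - 3/2)/(h + 1)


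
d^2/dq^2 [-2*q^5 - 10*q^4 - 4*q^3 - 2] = 8*q*(-5*q^2 - 15*q - 3)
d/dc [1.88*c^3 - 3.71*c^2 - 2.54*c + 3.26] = 5.64*c^2 - 7.42*c - 2.54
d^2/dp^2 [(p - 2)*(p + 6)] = 2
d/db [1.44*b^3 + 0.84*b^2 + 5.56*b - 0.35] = 4.32*b^2 + 1.68*b + 5.56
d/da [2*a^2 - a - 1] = 4*a - 1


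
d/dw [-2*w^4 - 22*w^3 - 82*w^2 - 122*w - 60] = -8*w^3 - 66*w^2 - 164*w - 122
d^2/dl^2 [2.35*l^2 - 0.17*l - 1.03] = 4.70000000000000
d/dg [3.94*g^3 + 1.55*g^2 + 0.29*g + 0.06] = 11.82*g^2 + 3.1*g + 0.29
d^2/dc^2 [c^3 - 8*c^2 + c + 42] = 6*c - 16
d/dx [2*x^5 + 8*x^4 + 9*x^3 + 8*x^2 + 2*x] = 10*x^4 + 32*x^3 + 27*x^2 + 16*x + 2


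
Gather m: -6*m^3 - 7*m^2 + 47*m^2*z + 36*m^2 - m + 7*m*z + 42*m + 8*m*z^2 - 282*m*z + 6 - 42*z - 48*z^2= -6*m^3 + m^2*(47*z + 29) + m*(8*z^2 - 275*z + 41) - 48*z^2 - 42*z + 6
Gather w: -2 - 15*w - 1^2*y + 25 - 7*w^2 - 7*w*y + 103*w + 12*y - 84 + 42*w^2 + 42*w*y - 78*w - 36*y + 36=35*w^2 + w*(35*y + 10) - 25*y - 25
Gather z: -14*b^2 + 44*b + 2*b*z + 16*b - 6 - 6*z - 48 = -14*b^2 + 60*b + z*(2*b - 6) - 54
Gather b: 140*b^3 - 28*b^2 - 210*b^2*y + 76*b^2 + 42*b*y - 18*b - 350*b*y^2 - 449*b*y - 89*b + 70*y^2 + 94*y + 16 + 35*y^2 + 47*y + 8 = 140*b^3 + b^2*(48 - 210*y) + b*(-350*y^2 - 407*y - 107) + 105*y^2 + 141*y + 24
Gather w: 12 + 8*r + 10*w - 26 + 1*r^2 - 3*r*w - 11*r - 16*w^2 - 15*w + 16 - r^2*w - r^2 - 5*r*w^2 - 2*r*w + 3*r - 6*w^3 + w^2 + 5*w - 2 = -6*w^3 + w^2*(-5*r - 15) + w*(-r^2 - 5*r)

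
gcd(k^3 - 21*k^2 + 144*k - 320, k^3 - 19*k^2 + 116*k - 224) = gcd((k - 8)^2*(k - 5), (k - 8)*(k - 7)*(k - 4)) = k - 8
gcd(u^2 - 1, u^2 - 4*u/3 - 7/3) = u + 1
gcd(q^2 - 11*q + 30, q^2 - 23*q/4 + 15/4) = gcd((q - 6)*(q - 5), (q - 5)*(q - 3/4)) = q - 5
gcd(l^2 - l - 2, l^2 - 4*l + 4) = l - 2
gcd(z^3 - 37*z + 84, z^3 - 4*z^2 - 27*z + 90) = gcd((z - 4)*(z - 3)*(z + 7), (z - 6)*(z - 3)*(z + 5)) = z - 3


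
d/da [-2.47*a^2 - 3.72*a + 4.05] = -4.94*a - 3.72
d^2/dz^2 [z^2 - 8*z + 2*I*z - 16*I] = 2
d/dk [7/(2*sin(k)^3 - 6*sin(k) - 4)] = 21*cos(k)^3/(2*(sin(k) - 2)^2*(sin(k) + 1)^4)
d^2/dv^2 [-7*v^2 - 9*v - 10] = -14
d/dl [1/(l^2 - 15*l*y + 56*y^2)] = (-2*l + 15*y)/(l^2 - 15*l*y + 56*y^2)^2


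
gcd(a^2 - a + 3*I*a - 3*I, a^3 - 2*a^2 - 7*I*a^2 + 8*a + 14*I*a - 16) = 1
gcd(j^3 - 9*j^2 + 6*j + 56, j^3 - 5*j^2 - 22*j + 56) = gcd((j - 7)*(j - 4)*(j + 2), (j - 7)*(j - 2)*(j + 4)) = j - 7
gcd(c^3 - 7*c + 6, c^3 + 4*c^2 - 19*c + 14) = c^2 - 3*c + 2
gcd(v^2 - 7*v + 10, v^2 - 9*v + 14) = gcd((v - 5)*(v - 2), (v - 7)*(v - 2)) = v - 2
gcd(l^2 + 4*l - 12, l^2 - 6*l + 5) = 1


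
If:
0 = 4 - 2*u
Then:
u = 2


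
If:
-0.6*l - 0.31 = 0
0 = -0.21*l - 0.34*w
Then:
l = -0.52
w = 0.32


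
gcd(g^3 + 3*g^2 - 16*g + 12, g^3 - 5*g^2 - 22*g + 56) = g - 2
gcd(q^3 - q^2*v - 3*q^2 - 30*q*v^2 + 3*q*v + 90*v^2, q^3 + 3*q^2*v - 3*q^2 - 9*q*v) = q - 3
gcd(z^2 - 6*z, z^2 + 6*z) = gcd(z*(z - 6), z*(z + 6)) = z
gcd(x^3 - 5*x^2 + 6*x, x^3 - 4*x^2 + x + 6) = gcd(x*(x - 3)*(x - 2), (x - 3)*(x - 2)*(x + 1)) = x^2 - 5*x + 6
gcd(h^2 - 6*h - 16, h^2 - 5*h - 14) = h + 2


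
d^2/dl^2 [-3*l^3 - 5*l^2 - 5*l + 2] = -18*l - 10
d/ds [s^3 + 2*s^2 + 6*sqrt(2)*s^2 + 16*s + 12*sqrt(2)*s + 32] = 3*s^2 + 4*s + 12*sqrt(2)*s + 16 + 12*sqrt(2)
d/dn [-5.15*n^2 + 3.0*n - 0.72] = 3.0 - 10.3*n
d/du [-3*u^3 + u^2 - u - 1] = -9*u^2 + 2*u - 1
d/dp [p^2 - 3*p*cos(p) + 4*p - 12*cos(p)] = 3*p*sin(p) + 2*p + 12*sin(p) - 3*cos(p) + 4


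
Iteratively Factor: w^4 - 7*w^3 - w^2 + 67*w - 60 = (w - 5)*(w^3 - 2*w^2 - 11*w + 12) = (w - 5)*(w - 1)*(w^2 - w - 12) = (w - 5)*(w - 1)*(w + 3)*(w - 4)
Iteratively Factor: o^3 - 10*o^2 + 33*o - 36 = (o - 3)*(o^2 - 7*o + 12) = (o - 3)^2*(o - 4)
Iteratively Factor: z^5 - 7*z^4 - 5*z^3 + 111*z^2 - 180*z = (z + 4)*(z^4 - 11*z^3 + 39*z^2 - 45*z) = (z - 3)*(z + 4)*(z^3 - 8*z^2 + 15*z) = z*(z - 3)*(z + 4)*(z^2 - 8*z + 15) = z*(z - 3)^2*(z + 4)*(z - 5)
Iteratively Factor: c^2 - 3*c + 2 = (c - 2)*(c - 1)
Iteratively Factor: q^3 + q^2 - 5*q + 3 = (q + 3)*(q^2 - 2*q + 1) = (q - 1)*(q + 3)*(q - 1)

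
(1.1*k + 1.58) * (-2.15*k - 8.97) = -2.365*k^2 - 13.264*k - 14.1726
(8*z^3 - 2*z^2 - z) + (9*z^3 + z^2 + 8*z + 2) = 17*z^3 - z^2 + 7*z + 2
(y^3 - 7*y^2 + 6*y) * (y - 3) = y^4 - 10*y^3 + 27*y^2 - 18*y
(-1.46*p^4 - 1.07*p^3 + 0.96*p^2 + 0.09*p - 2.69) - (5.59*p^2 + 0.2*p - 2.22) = -1.46*p^4 - 1.07*p^3 - 4.63*p^2 - 0.11*p - 0.47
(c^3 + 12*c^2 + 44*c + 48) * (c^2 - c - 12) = c^5 + 11*c^4 + 20*c^3 - 140*c^2 - 576*c - 576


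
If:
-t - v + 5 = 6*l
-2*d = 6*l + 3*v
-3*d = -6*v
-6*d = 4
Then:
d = -2/3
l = 7/18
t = 3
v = -1/3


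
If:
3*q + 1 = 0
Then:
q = -1/3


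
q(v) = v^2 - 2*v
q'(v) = 2*v - 2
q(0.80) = -0.96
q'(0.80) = -0.40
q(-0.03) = 0.06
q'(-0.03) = -2.06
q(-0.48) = 1.19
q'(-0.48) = -2.96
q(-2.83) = 13.67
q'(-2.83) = -7.66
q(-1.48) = 5.15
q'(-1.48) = -4.96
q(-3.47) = 18.98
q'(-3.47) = -8.94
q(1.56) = -0.69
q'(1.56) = 1.12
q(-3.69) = 21.00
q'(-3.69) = -9.38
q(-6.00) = 48.00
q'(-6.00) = -14.00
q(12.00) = 120.00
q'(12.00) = 22.00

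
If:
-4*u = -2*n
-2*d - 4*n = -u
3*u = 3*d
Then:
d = 0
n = 0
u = 0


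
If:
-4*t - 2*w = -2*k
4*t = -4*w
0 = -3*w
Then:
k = 0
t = 0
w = 0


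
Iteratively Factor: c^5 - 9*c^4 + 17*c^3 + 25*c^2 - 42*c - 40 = (c + 1)*(c^4 - 10*c^3 + 27*c^2 - 2*c - 40) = (c - 4)*(c + 1)*(c^3 - 6*c^2 + 3*c + 10) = (c - 4)*(c - 2)*(c + 1)*(c^2 - 4*c - 5) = (c - 5)*(c - 4)*(c - 2)*(c + 1)*(c + 1)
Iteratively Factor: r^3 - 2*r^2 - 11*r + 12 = (r + 3)*(r^2 - 5*r + 4) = (r - 1)*(r + 3)*(r - 4)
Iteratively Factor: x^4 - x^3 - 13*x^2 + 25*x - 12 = (x - 1)*(x^3 - 13*x + 12) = (x - 3)*(x - 1)*(x^2 + 3*x - 4) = (x - 3)*(x - 1)^2*(x + 4)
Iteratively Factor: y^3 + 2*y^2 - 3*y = (y - 1)*(y^2 + 3*y) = (y - 1)*(y + 3)*(y)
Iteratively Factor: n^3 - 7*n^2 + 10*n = (n)*(n^2 - 7*n + 10) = n*(n - 5)*(n - 2)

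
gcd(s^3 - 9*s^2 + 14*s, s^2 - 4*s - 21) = s - 7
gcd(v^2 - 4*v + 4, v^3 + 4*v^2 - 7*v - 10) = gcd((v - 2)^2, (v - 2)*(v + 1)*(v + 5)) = v - 2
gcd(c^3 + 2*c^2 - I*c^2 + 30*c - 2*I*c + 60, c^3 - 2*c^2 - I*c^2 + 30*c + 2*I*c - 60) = c^2 - I*c + 30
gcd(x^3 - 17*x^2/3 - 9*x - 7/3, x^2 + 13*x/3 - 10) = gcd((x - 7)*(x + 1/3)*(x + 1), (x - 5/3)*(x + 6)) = 1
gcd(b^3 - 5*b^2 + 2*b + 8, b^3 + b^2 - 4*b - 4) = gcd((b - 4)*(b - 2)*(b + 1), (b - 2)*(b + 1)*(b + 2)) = b^2 - b - 2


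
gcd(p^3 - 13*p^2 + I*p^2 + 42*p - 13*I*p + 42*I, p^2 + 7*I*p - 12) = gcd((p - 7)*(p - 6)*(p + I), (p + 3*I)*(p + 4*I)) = 1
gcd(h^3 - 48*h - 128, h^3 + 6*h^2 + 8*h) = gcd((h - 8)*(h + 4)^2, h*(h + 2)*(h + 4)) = h + 4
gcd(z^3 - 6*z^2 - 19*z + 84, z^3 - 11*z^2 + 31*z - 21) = z^2 - 10*z + 21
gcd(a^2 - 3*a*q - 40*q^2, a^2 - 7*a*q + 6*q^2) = 1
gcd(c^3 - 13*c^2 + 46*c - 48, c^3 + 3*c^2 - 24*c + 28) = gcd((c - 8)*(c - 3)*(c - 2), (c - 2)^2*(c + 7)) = c - 2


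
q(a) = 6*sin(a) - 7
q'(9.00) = -5.47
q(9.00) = -4.53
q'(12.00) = 5.06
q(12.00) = -10.22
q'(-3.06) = -5.98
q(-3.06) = -7.49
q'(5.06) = 2.04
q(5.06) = -12.64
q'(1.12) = 2.61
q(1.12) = -1.60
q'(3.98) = -4.01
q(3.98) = -11.46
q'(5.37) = 3.67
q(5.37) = -11.75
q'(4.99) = 1.64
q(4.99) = -12.77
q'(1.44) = 0.78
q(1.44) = -1.05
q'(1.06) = 2.93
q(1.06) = -1.77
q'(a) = 6*cos(a)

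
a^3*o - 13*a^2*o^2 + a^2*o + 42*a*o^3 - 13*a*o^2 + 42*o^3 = (a - 7*o)*(a - 6*o)*(a*o + o)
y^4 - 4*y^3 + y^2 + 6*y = y*(y - 3)*(y - 2)*(y + 1)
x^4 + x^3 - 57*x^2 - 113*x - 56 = (x - 8)*(x + 1)^2*(x + 7)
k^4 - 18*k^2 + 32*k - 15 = (k - 3)*(k - 1)^2*(k + 5)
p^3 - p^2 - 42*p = p*(p - 7)*(p + 6)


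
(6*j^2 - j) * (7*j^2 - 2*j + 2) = 42*j^4 - 19*j^3 + 14*j^2 - 2*j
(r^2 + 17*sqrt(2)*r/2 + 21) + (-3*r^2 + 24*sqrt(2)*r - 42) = -2*r^2 + 65*sqrt(2)*r/2 - 21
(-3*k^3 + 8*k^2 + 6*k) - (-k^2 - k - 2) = -3*k^3 + 9*k^2 + 7*k + 2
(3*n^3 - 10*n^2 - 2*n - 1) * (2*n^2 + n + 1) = 6*n^5 - 17*n^4 - 11*n^3 - 14*n^2 - 3*n - 1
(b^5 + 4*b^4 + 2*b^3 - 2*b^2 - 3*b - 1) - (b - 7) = b^5 + 4*b^4 + 2*b^3 - 2*b^2 - 4*b + 6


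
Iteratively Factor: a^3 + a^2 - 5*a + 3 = (a + 3)*(a^2 - 2*a + 1) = (a - 1)*(a + 3)*(a - 1)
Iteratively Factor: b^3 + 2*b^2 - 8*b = (b)*(b^2 + 2*b - 8) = b*(b + 4)*(b - 2)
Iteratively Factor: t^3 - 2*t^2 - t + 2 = (t + 1)*(t^2 - 3*t + 2) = (t - 2)*(t + 1)*(t - 1)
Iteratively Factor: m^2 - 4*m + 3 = (m - 1)*(m - 3)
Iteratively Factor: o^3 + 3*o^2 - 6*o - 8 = (o - 2)*(o^2 + 5*o + 4) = (o - 2)*(o + 1)*(o + 4)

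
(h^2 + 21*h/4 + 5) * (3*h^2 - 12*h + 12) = 3*h^4 + 15*h^3/4 - 36*h^2 + 3*h + 60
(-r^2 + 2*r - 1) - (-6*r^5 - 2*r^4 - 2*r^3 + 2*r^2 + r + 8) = 6*r^5 + 2*r^4 + 2*r^3 - 3*r^2 + r - 9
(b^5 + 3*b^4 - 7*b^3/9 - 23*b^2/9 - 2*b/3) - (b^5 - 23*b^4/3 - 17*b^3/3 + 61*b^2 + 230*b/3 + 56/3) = 32*b^4/3 + 44*b^3/9 - 572*b^2/9 - 232*b/3 - 56/3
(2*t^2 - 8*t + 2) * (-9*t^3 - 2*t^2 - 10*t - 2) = -18*t^5 + 68*t^4 - 22*t^3 + 72*t^2 - 4*t - 4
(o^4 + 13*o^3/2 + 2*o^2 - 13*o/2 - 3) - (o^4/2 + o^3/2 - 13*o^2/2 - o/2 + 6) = o^4/2 + 6*o^3 + 17*o^2/2 - 6*o - 9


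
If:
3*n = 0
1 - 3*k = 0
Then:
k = 1/3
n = 0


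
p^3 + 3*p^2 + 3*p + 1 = (p + 1)^3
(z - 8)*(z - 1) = z^2 - 9*z + 8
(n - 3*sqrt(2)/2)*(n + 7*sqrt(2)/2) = n^2 + 2*sqrt(2)*n - 21/2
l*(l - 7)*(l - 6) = l^3 - 13*l^2 + 42*l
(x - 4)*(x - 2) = x^2 - 6*x + 8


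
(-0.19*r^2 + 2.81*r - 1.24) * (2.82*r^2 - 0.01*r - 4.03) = -0.5358*r^4 + 7.9261*r^3 - 2.7592*r^2 - 11.3119*r + 4.9972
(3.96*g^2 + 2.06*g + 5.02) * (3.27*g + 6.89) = 12.9492*g^3 + 34.0206*g^2 + 30.6088*g + 34.5878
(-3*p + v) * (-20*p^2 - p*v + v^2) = 60*p^3 - 17*p^2*v - 4*p*v^2 + v^3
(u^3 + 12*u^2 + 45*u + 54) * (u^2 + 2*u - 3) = u^5 + 14*u^4 + 66*u^3 + 108*u^2 - 27*u - 162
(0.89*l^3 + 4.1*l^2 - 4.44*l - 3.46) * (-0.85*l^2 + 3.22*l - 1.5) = -0.7565*l^5 - 0.619199999999999*l^4 + 15.641*l^3 - 17.5058*l^2 - 4.4812*l + 5.19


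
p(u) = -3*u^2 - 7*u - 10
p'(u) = -6*u - 7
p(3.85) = -81.42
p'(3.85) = -30.10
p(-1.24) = -5.93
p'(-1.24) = 0.44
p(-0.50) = -7.25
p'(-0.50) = -4.00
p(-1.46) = -6.17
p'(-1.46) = 1.76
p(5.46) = -137.65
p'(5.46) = -39.76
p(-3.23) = -18.69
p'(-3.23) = 12.38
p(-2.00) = -8.00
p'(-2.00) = 5.00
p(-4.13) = -32.26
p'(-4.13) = 17.78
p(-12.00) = -358.00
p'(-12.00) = 65.00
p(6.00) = -160.00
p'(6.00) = -43.00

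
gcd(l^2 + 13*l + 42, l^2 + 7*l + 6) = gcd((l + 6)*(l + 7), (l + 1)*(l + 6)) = l + 6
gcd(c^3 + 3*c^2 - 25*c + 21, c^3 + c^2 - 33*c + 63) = c^2 + 4*c - 21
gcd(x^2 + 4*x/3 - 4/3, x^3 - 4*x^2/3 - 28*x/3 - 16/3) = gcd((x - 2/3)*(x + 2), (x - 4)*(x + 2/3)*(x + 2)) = x + 2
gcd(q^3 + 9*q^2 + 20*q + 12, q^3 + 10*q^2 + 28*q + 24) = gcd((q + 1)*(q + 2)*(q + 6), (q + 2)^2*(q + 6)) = q^2 + 8*q + 12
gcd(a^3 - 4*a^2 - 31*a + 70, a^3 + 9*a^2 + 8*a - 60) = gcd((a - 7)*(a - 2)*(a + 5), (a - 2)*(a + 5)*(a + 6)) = a^2 + 3*a - 10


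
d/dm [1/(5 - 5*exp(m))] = 1/(20*sinh(m/2)^2)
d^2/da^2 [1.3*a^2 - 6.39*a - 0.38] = 2.60000000000000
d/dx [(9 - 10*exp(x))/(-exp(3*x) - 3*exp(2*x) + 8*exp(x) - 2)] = (-20*exp(3*x) - 3*exp(2*x) + 54*exp(x) - 52)*exp(x)/(exp(6*x) + 6*exp(5*x) - 7*exp(4*x) - 44*exp(3*x) + 76*exp(2*x) - 32*exp(x) + 4)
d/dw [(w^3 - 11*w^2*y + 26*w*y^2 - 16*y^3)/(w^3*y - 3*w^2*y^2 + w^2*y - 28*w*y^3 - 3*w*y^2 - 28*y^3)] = ((-3*w^2 + 22*w*y - 26*y^2)*(-w^3 + 3*w^2*y - w^2 + 28*w*y^2 + 3*w*y + 28*y^2) + (w^3 - 11*w^2*y + 26*w*y^2 - 16*y^3)*(-3*w^2 + 6*w*y - 2*w + 28*y^2 + 3*y))/(y*(-w^3 + 3*w^2*y - w^2 + 28*w*y^2 + 3*w*y + 28*y^2)^2)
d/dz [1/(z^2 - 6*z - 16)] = 2*(3 - z)/(-z^2 + 6*z + 16)^2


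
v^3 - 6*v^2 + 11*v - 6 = (v - 3)*(v - 2)*(v - 1)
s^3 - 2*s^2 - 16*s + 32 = (s - 4)*(s - 2)*(s + 4)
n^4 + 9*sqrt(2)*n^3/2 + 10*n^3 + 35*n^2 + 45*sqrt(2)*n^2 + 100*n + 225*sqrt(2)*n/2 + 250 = (n + 5)^2*(n + 2*sqrt(2))*(n + 5*sqrt(2)/2)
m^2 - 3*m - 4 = (m - 4)*(m + 1)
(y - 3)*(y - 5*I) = y^2 - 3*y - 5*I*y + 15*I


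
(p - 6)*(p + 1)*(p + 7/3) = p^3 - 8*p^2/3 - 53*p/3 - 14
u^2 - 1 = (u - 1)*(u + 1)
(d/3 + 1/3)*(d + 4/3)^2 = d^3/3 + 11*d^2/9 + 40*d/27 + 16/27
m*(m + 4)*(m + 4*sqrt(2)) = m^3 + 4*m^2 + 4*sqrt(2)*m^2 + 16*sqrt(2)*m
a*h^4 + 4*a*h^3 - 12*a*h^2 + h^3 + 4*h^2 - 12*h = h*(h - 2)*(h + 6)*(a*h + 1)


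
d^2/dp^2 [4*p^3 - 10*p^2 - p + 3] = 24*p - 20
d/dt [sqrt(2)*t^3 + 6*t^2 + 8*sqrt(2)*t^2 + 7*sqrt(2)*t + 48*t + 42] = 3*sqrt(2)*t^2 + 12*t + 16*sqrt(2)*t + 7*sqrt(2) + 48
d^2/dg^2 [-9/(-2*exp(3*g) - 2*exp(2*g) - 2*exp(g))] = 9*(-(exp(2*g) + exp(g) + 1)*(9*exp(2*g) + 4*exp(g) + 1) + 2*(3*exp(2*g) + 2*exp(g) + 1)^2)*exp(-g)/(2*(exp(2*g) + exp(g) + 1)^3)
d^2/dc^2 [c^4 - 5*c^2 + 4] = 12*c^2 - 10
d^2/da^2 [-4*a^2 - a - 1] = -8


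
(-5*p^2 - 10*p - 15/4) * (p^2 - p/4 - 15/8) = -5*p^4 - 35*p^3/4 + 65*p^2/8 + 315*p/16 + 225/32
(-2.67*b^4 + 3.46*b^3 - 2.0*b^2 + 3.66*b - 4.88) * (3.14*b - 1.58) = -8.3838*b^5 + 15.083*b^4 - 11.7468*b^3 + 14.6524*b^2 - 21.106*b + 7.7104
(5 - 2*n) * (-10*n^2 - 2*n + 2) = 20*n^3 - 46*n^2 - 14*n + 10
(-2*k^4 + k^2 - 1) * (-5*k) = 10*k^5 - 5*k^3 + 5*k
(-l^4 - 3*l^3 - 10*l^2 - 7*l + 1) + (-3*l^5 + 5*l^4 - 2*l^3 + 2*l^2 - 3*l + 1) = -3*l^5 + 4*l^4 - 5*l^3 - 8*l^2 - 10*l + 2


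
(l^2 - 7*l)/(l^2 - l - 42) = l/(l + 6)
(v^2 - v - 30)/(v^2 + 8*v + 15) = (v - 6)/(v + 3)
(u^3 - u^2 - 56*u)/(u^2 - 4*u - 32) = u*(u + 7)/(u + 4)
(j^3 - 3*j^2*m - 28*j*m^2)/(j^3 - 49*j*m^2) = (j + 4*m)/(j + 7*m)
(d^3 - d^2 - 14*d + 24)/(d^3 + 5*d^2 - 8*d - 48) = (d - 2)/(d + 4)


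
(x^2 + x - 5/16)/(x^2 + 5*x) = (x^2 + x - 5/16)/(x*(x + 5))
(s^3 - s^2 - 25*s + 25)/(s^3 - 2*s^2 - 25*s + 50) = (s - 1)/(s - 2)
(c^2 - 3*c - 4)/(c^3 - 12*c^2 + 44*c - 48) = (c + 1)/(c^2 - 8*c + 12)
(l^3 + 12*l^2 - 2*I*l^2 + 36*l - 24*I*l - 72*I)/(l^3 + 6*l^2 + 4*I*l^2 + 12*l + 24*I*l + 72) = (l + 6)/(l + 6*I)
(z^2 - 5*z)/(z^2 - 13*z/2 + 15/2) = 2*z/(2*z - 3)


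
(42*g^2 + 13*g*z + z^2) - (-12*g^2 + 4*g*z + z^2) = 54*g^2 + 9*g*z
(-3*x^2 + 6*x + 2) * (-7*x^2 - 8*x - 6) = 21*x^4 - 18*x^3 - 44*x^2 - 52*x - 12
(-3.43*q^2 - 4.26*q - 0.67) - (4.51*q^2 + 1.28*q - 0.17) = -7.94*q^2 - 5.54*q - 0.5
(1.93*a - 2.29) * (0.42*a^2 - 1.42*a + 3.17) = 0.8106*a^3 - 3.7024*a^2 + 9.3699*a - 7.2593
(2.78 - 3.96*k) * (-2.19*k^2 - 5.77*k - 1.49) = 8.6724*k^3 + 16.761*k^2 - 10.1402*k - 4.1422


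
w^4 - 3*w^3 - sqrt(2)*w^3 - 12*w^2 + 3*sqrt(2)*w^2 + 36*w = w*(w - 3)*(w - 3*sqrt(2))*(w + 2*sqrt(2))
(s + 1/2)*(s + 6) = s^2 + 13*s/2 + 3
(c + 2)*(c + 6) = c^2 + 8*c + 12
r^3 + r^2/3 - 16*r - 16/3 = (r - 4)*(r + 1/3)*(r + 4)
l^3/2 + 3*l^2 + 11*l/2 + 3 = (l/2 + 1)*(l + 1)*(l + 3)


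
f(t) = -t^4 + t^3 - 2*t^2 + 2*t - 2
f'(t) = -4*t^3 + 3*t^2 - 4*t + 2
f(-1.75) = -26.36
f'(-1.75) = 39.62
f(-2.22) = -51.53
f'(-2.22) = 69.43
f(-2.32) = -58.86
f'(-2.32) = 77.38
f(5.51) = -806.15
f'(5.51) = -598.10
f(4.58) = -378.73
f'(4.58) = -337.68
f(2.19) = -19.71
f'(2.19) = -34.39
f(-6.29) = -1907.88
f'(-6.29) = 1141.29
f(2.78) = -50.14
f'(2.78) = -71.87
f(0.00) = -2.00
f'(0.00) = 2.00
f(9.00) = -5978.00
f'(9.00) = -2707.00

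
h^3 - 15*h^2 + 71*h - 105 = (h - 7)*(h - 5)*(h - 3)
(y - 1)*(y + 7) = y^2 + 6*y - 7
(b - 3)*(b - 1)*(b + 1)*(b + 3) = b^4 - 10*b^2 + 9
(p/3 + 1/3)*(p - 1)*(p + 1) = p^3/3 + p^2/3 - p/3 - 1/3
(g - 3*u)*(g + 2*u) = g^2 - g*u - 6*u^2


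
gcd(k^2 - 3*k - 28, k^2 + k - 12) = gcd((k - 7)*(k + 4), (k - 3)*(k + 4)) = k + 4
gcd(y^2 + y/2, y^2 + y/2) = y^2 + y/2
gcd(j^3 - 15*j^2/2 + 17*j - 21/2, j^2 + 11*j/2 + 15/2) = 1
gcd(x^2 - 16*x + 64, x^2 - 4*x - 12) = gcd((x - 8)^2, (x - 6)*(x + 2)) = 1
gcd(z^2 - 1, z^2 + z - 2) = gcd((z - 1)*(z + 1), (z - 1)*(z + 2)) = z - 1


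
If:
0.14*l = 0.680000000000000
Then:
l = 4.86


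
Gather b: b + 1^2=b + 1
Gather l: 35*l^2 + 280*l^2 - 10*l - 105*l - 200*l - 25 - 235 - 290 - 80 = 315*l^2 - 315*l - 630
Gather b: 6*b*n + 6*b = b*(6*n + 6)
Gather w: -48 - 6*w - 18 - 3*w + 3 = -9*w - 63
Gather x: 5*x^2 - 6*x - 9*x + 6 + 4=5*x^2 - 15*x + 10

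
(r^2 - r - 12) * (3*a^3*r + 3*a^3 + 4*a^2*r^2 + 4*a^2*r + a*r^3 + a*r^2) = 3*a^3*r^3 - 39*a^3*r - 36*a^3 + 4*a^2*r^4 - 52*a^2*r^2 - 48*a^2*r + a*r^5 - 13*a*r^3 - 12*a*r^2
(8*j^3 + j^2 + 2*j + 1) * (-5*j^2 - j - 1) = -40*j^5 - 13*j^4 - 19*j^3 - 8*j^2 - 3*j - 1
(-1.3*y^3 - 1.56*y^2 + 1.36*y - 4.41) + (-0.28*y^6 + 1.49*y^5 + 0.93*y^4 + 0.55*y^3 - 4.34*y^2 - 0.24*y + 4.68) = -0.28*y^6 + 1.49*y^5 + 0.93*y^4 - 0.75*y^3 - 5.9*y^2 + 1.12*y + 0.27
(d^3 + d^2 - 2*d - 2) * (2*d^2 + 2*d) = 2*d^5 + 4*d^4 - 2*d^3 - 8*d^2 - 4*d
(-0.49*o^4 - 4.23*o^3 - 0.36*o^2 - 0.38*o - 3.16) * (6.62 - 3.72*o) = 1.8228*o^5 + 12.4918*o^4 - 26.6634*o^3 - 0.9696*o^2 + 9.2396*o - 20.9192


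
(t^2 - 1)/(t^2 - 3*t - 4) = (t - 1)/(t - 4)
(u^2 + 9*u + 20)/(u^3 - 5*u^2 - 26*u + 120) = (u + 4)/(u^2 - 10*u + 24)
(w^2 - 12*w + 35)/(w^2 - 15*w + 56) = (w - 5)/(w - 8)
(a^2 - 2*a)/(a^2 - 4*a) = (a - 2)/(a - 4)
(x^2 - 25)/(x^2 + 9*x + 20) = (x - 5)/(x + 4)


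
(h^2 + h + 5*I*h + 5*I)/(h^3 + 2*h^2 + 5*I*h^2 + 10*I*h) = (h + 1)/(h*(h + 2))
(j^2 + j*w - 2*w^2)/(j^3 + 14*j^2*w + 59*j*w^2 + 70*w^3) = (j - w)/(j^2 + 12*j*w + 35*w^2)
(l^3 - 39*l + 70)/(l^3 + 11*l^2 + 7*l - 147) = (l^2 - 7*l + 10)/(l^2 + 4*l - 21)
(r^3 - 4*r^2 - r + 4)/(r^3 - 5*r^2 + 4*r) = (r + 1)/r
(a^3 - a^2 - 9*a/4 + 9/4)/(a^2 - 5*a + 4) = (a^2 - 9/4)/(a - 4)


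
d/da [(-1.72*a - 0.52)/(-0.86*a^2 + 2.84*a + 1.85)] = (1.4792*a^2 - 4.8848*a - (1.72*a - 2.84)*(1.72*a + 0.52) - 3.182)/(-0.86*a^2 + 2.84*a + 1.85)^2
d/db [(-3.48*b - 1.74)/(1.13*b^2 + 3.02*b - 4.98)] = (3.9324*b^2 + 3.9324*b + 22.5852)/(1.2769*b^4 + 6.8252*b^3 - 2.1344*b^2 - 30.0792*b + 24.8004)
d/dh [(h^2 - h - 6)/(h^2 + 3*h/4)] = 4*(7*h^2 + 48*h + 18)/(h^2*(16*h^2 + 24*h + 9))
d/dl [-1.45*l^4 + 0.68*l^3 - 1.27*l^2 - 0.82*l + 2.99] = -5.8*l^3 + 2.04*l^2 - 2.54*l - 0.82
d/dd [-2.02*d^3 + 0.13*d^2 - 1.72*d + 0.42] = -6.06*d^2 + 0.26*d - 1.72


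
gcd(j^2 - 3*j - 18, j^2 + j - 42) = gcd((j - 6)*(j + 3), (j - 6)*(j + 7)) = j - 6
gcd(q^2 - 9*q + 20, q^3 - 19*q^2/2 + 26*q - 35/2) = q - 5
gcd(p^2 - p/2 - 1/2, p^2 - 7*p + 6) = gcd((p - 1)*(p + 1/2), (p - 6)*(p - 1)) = p - 1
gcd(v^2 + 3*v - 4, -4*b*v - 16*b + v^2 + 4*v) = v + 4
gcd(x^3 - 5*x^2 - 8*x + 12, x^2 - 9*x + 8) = x - 1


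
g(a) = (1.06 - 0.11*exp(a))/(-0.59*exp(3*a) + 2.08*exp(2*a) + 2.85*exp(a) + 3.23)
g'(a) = (1.06 - 0.11*exp(a))*(1.77*exp(3*a) - 4.16*exp(2*a) - 2.85*exp(a))/(-0.59*exp(3*a) + 2.08*exp(2*a) + 2.85*exp(a) + 3.23)^2 - 0.11*exp(a)/(-0.59*exp(3*a) + 2.08*exp(2*a) + 2.85*exp(a) + 3.23)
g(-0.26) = 0.15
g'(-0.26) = -0.11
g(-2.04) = 0.29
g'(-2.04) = -0.04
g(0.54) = 0.08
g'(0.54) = -0.07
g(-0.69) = 0.20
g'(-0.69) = -0.10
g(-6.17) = 0.33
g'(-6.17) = -0.00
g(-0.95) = 0.22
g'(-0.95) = -0.09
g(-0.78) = 0.21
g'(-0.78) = -0.09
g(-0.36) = 0.16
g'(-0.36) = -0.10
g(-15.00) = 0.33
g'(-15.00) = 0.00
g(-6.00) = 0.33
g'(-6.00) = 0.00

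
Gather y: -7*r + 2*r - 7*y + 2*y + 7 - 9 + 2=-5*r - 5*y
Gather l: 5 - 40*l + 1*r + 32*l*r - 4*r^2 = l*(32*r - 40) - 4*r^2 + r + 5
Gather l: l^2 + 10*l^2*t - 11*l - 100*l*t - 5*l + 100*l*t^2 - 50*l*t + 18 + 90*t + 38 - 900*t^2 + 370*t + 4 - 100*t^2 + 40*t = l^2*(10*t + 1) + l*(100*t^2 - 150*t - 16) - 1000*t^2 + 500*t + 60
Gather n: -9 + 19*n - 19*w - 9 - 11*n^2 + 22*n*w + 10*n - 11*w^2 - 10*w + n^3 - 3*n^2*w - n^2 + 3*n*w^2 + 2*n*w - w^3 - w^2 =n^3 + n^2*(-3*w - 12) + n*(3*w^2 + 24*w + 29) - w^3 - 12*w^2 - 29*w - 18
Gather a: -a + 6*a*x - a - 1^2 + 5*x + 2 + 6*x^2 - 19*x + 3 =a*(6*x - 2) + 6*x^2 - 14*x + 4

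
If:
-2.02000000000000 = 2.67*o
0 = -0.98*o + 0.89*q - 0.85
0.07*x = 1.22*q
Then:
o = -0.76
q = 0.12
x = 2.13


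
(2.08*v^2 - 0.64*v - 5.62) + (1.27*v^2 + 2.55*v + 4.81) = 3.35*v^2 + 1.91*v - 0.81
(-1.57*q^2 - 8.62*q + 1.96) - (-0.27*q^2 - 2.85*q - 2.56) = -1.3*q^2 - 5.77*q + 4.52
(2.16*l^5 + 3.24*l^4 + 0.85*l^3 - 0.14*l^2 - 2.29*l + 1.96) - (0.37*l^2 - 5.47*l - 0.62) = 2.16*l^5 + 3.24*l^4 + 0.85*l^3 - 0.51*l^2 + 3.18*l + 2.58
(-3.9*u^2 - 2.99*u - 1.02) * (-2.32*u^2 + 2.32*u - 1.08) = 9.048*u^4 - 2.1112*u^3 - 0.3584*u^2 + 0.8628*u + 1.1016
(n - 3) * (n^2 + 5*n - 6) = n^3 + 2*n^2 - 21*n + 18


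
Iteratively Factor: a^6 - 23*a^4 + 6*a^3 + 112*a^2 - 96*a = (a - 1)*(a^5 + a^4 - 22*a^3 - 16*a^2 + 96*a) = (a - 4)*(a - 1)*(a^4 + 5*a^3 - 2*a^2 - 24*a) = (a - 4)*(a - 1)*(a + 4)*(a^3 + a^2 - 6*a) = (a - 4)*(a - 1)*(a + 3)*(a + 4)*(a^2 - 2*a) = (a - 4)*(a - 2)*(a - 1)*(a + 3)*(a + 4)*(a)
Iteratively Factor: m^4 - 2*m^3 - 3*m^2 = (m + 1)*(m^3 - 3*m^2) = (m - 3)*(m + 1)*(m^2) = m*(m - 3)*(m + 1)*(m)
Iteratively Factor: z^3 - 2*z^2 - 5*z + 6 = (z - 3)*(z^2 + z - 2) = (z - 3)*(z - 1)*(z + 2)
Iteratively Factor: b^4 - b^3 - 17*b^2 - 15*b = (b - 5)*(b^3 + 4*b^2 + 3*b) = (b - 5)*(b + 3)*(b^2 + b) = b*(b - 5)*(b + 3)*(b + 1)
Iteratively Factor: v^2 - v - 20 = (v - 5)*(v + 4)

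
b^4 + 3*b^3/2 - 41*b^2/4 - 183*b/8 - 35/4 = (b - 7/2)*(b + 1/2)*(b + 2)*(b + 5/2)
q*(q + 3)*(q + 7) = q^3 + 10*q^2 + 21*q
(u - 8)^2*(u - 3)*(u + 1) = u^4 - 18*u^3 + 93*u^2 - 80*u - 192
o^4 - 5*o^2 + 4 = (o - 2)*(o - 1)*(o + 1)*(o + 2)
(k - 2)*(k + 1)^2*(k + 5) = k^4 + 5*k^3 - 3*k^2 - 17*k - 10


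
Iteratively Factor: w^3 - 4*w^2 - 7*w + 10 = (w + 2)*(w^2 - 6*w + 5) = (w - 1)*(w + 2)*(w - 5)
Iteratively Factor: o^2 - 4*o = (o)*(o - 4)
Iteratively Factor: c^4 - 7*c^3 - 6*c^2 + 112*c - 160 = (c - 2)*(c^3 - 5*c^2 - 16*c + 80) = (c - 5)*(c - 2)*(c^2 - 16) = (c - 5)*(c - 4)*(c - 2)*(c + 4)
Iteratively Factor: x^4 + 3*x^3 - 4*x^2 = (x)*(x^3 + 3*x^2 - 4*x) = x*(x - 1)*(x^2 + 4*x) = x*(x - 1)*(x + 4)*(x)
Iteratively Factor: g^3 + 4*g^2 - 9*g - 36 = (g + 4)*(g^2 - 9) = (g - 3)*(g + 4)*(g + 3)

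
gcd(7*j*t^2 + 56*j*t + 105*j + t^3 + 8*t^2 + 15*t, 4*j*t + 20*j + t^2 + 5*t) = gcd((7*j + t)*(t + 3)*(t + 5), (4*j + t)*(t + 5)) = t + 5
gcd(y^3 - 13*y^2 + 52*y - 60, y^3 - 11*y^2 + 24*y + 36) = y - 6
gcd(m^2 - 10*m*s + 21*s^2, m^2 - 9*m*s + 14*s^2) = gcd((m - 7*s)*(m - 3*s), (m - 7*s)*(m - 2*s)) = -m + 7*s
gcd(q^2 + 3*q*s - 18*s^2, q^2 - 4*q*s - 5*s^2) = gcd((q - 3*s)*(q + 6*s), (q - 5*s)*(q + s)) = 1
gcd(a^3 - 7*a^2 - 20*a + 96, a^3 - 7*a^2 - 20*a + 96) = a^3 - 7*a^2 - 20*a + 96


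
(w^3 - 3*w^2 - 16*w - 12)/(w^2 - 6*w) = w + 3 + 2/w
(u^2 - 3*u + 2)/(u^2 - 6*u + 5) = (u - 2)/(u - 5)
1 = 1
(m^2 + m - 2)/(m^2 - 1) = (m + 2)/(m + 1)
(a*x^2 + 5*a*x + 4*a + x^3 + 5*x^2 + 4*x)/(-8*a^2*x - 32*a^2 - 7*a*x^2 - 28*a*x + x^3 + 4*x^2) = (x + 1)/(-8*a + x)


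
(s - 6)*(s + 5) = s^2 - s - 30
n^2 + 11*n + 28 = (n + 4)*(n + 7)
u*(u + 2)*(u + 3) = u^3 + 5*u^2 + 6*u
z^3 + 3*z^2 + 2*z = z*(z + 1)*(z + 2)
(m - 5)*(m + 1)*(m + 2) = m^3 - 2*m^2 - 13*m - 10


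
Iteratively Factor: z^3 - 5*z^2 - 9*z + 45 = (z - 5)*(z^2 - 9) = (z - 5)*(z - 3)*(z + 3)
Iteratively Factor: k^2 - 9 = (k - 3)*(k + 3)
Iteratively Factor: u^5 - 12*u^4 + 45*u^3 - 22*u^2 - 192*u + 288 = (u - 4)*(u^4 - 8*u^3 + 13*u^2 + 30*u - 72) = (u - 4)*(u - 3)*(u^3 - 5*u^2 - 2*u + 24) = (u - 4)*(u - 3)*(u + 2)*(u^2 - 7*u + 12) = (u - 4)^2*(u - 3)*(u + 2)*(u - 3)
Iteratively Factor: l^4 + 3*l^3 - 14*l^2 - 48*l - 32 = (l + 1)*(l^3 + 2*l^2 - 16*l - 32) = (l - 4)*(l + 1)*(l^2 + 6*l + 8) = (l - 4)*(l + 1)*(l + 2)*(l + 4)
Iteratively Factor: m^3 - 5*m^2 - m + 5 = (m + 1)*(m^2 - 6*m + 5) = (m - 1)*(m + 1)*(m - 5)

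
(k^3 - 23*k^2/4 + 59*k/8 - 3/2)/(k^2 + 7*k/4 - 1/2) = (k^2 - 11*k/2 + 6)/(k + 2)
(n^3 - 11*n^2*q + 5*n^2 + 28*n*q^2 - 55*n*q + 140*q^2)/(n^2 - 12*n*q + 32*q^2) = (-n^2 + 7*n*q - 5*n + 35*q)/(-n + 8*q)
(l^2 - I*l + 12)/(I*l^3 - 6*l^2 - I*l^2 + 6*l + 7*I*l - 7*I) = (-I*l^2 - l - 12*I)/(l^3 + l^2*(-1 + 6*I) + l*(7 - 6*I) - 7)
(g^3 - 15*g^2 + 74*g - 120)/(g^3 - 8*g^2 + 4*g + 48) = (g - 5)/(g + 2)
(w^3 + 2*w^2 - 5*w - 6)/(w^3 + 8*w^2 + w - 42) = (w + 1)/(w + 7)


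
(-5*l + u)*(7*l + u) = -35*l^2 + 2*l*u + u^2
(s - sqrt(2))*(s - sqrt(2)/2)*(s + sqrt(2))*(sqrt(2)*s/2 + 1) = sqrt(2)*s^4/2 + s^3/2 - 3*sqrt(2)*s^2/2 - s + sqrt(2)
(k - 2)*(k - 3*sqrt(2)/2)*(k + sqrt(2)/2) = k^3 - 2*k^2 - sqrt(2)*k^2 - 3*k/2 + 2*sqrt(2)*k + 3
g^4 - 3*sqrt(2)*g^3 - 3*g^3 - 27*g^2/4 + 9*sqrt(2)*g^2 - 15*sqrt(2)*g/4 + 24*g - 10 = (g - 5/2)*(g - 1/2)*(g - 4*sqrt(2))*(g + sqrt(2))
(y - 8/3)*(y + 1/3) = y^2 - 7*y/3 - 8/9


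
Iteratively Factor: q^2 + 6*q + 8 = (q + 2)*(q + 4)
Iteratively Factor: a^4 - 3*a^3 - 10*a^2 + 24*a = (a - 4)*(a^3 + a^2 - 6*a) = (a - 4)*(a - 2)*(a^2 + 3*a) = (a - 4)*(a - 2)*(a + 3)*(a)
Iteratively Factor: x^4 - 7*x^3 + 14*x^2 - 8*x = (x)*(x^3 - 7*x^2 + 14*x - 8) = x*(x - 1)*(x^2 - 6*x + 8) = x*(x - 2)*(x - 1)*(x - 4)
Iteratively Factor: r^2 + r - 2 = (r + 2)*(r - 1)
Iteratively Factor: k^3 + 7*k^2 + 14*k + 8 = (k + 1)*(k^2 + 6*k + 8) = (k + 1)*(k + 2)*(k + 4)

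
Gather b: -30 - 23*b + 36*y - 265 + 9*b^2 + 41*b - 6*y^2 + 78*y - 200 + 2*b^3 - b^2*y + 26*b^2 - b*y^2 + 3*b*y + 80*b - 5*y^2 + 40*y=2*b^3 + b^2*(35 - y) + b*(-y^2 + 3*y + 98) - 11*y^2 + 154*y - 495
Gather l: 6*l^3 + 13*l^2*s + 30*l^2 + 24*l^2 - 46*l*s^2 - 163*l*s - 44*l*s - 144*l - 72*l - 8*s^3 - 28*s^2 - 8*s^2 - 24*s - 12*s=6*l^3 + l^2*(13*s + 54) + l*(-46*s^2 - 207*s - 216) - 8*s^3 - 36*s^2 - 36*s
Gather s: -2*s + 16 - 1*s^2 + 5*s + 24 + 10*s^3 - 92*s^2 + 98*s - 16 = 10*s^3 - 93*s^2 + 101*s + 24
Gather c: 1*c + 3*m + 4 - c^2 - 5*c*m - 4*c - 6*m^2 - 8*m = -c^2 + c*(-5*m - 3) - 6*m^2 - 5*m + 4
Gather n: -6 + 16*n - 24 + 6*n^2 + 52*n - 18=6*n^2 + 68*n - 48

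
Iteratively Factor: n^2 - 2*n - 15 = (n - 5)*(n + 3)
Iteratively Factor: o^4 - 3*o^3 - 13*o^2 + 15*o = (o - 5)*(o^3 + 2*o^2 - 3*o) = (o - 5)*(o - 1)*(o^2 + 3*o) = (o - 5)*(o - 1)*(o + 3)*(o)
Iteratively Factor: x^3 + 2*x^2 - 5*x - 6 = (x - 2)*(x^2 + 4*x + 3) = (x - 2)*(x + 3)*(x + 1)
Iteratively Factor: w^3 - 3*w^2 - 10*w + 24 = (w + 3)*(w^2 - 6*w + 8) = (w - 2)*(w + 3)*(w - 4)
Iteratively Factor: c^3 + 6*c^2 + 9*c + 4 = (c + 1)*(c^2 + 5*c + 4) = (c + 1)*(c + 4)*(c + 1)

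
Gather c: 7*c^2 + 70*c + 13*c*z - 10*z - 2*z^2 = 7*c^2 + c*(13*z + 70) - 2*z^2 - 10*z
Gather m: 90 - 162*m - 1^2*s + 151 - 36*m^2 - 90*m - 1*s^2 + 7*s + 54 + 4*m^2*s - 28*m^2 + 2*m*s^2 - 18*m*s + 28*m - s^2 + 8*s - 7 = m^2*(4*s - 64) + m*(2*s^2 - 18*s - 224) - 2*s^2 + 14*s + 288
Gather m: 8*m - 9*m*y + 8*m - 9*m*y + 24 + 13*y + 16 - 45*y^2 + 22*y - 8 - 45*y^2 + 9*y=m*(16 - 18*y) - 90*y^2 + 44*y + 32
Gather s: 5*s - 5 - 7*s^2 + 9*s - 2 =-7*s^2 + 14*s - 7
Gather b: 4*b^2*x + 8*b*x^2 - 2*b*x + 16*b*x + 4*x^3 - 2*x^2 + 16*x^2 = 4*b^2*x + b*(8*x^2 + 14*x) + 4*x^3 + 14*x^2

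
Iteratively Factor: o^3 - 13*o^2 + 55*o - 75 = (o - 3)*(o^2 - 10*o + 25) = (o - 5)*(o - 3)*(o - 5)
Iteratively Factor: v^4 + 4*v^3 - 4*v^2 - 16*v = (v - 2)*(v^3 + 6*v^2 + 8*v) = v*(v - 2)*(v^2 + 6*v + 8) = v*(v - 2)*(v + 2)*(v + 4)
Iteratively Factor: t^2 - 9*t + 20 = (t - 5)*(t - 4)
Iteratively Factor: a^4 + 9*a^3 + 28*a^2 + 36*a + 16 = (a + 4)*(a^3 + 5*a^2 + 8*a + 4) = (a + 2)*(a + 4)*(a^2 + 3*a + 2) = (a + 1)*(a + 2)*(a + 4)*(a + 2)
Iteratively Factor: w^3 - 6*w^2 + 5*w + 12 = (w - 4)*(w^2 - 2*w - 3) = (w - 4)*(w - 3)*(w + 1)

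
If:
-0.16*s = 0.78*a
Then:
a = -0.205128205128205*s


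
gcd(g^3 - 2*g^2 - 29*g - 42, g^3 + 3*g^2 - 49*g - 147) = g^2 - 4*g - 21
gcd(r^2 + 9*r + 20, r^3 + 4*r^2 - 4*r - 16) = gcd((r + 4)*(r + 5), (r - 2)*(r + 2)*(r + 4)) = r + 4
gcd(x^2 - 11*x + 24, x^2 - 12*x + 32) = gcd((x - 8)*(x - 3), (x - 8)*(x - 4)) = x - 8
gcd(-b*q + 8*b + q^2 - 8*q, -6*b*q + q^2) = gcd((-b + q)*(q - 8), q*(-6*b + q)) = 1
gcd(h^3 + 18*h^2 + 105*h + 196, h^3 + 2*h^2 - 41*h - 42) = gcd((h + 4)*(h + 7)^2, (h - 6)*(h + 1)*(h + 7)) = h + 7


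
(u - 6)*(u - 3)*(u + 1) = u^3 - 8*u^2 + 9*u + 18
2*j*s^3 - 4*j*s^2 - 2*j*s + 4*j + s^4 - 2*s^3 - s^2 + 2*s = (2*j + s)*(s - 2)*(s - 1)*(s + 1)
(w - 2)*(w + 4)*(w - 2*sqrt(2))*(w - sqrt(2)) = w^4 - 3*sqrt(2)*w^3 + 2*w^3 - 6*sqrt(2)*w^2 - 4*w^2 + 8*w + 24*sqrt(2)*w - 32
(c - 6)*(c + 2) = c^2 - 4*c - 12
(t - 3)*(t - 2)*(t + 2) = t^3 - 3*t^2 - 4*t + 12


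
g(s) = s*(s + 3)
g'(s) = 2*s + 3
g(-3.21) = 0.67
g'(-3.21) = -3.42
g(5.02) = 40.26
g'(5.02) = 13.04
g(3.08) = 18.73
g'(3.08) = 9.16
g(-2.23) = -1.72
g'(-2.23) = -1.46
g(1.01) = 4.05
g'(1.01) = 5.02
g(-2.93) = -0.21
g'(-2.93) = -2.86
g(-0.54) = -1.33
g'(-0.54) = 1.92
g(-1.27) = -2.20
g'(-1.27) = 0.46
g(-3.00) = 0.00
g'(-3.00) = -3.00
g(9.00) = 108.00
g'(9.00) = 21.00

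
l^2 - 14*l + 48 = (l - 8)*(l - 6)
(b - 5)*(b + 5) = b^2 - 25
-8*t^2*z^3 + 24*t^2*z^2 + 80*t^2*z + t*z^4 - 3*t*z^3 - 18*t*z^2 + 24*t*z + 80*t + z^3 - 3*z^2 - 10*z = (-8*t + z)*(z - 5)*(z + 2)*(t*z + 1)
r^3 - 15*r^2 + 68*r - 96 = (r - 8)*(r - 4)*(r - 3)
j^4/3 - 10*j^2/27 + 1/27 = (j/3 + 1/3)*(j - 1)*(j - 1/3)*(j + 1/3)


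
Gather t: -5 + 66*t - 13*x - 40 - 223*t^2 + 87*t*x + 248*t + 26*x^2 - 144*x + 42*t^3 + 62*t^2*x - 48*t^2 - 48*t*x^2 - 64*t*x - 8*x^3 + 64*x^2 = 42*t^3 + t^2*(62*x - 271) + t*(-48*x^2 + 23*x + 314) - 8*x^3 + 90*x^2 - 157*x - 45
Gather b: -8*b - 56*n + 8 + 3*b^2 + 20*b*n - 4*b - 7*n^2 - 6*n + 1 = 3*b^2 + b*(20*n - 12) - 7*n^2 - 62*n + 9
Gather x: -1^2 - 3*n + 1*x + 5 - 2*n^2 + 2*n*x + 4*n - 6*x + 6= -2*n^2 + n + x*(2*n - 5) + 10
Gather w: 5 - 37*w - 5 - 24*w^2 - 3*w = -24*w^2 - 40*w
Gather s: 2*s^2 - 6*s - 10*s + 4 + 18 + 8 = 2*s^2 - 16*s + 30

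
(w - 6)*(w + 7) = w^2 + w - 42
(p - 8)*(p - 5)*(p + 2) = p^3 - 11*p^2 + 14*p + 80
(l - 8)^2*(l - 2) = l^3 - 18*l^2 + 96*l - 128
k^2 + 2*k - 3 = (k - 1)*(k + 3)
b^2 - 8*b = b*(b - 8)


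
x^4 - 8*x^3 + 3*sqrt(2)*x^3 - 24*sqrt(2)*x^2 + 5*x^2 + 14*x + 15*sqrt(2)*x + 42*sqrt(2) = (x - 7)*(x - 2)*(x + 1)*(x + 3*sqrt(2))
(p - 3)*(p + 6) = p^2 + 3*p - 18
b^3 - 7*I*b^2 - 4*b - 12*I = (b - 6*I)*(b - 2*I)*(b + I)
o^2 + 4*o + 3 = (o + 1)*(o + 3)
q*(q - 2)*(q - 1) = q^3 - 3*q^2 + 2*q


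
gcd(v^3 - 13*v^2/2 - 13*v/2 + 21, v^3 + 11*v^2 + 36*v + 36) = v + 2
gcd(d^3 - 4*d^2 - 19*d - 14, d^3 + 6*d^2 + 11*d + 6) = d^2 + 3*d + 2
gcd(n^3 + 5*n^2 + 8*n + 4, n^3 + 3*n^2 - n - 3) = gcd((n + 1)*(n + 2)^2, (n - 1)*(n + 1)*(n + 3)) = n + 1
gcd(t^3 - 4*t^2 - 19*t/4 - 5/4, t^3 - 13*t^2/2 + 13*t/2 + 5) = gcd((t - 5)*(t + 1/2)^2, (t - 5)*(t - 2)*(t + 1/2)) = t^2 - 9*t/2 - 5/2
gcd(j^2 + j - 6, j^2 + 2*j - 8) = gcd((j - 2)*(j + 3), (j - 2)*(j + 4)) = j - 2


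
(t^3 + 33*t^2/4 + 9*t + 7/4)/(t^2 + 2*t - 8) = (4*t^3 + 33*t^2 + 36*t + 7)/(4*(t^2 + 2*t - 8))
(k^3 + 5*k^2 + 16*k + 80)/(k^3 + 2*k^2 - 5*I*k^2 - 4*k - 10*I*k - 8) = (k^2 + k*(5 + 4*I) + 20*I)/(k^2 + k*(2 - I) - 2*I)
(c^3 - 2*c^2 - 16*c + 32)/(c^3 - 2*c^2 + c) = (c^3 - 2*c^2 - 16*c + 32)/(c*(c^2 - 2*c + 1))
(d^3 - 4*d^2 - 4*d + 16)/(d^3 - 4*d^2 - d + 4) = (d^2 - 4)/(d^2 - 1)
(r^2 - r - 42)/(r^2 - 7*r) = (r + 6)/r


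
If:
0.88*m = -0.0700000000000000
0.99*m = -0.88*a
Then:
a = 0.09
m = -0.08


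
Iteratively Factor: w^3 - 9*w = (w + 3)*(w^2 - 3*w) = (w - 3)*(w + 3)*(w)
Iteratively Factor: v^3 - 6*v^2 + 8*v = (v - 4)*(v^2 - 2*v) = (v - 4)*(v - 2)*(v)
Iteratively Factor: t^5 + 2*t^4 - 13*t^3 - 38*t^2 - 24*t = (t + 3)*(t^4 - t^3 - 10*t^2 - 8*t) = t*(t + 3)*(t^3 - t^2 - 10*t - 8) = t*(t - 4)*(t + 3)*(t^2 + 3*t + 2) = t*(t - 4)*(t + 1)*(t + 3)*(t + 2)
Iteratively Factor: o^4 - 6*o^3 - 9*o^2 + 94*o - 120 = (o + 4)*(o^3 - 10*o^2 + 31*o - 30) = (o - 3)*(o + 4)*(o^2 - 7*o + 10) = (o - 3)*(o - 2)*(o + 4)*(o - 5)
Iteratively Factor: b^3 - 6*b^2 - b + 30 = (b - 3)*(b^2 - 3*b - 10) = (b - 3)*(b + 2)*(b - 5)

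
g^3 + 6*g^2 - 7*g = g*(g - 1)*(g + 7)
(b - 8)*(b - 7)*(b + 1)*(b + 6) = b^4 - 8*b^3 - 43*b^2 + 302*b + 336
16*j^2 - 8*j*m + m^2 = (-4*j + m)^2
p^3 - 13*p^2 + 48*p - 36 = (p - 6)^2*(p - 1)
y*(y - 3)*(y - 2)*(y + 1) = y^4 - 4*y^3 + y^2 + 6*y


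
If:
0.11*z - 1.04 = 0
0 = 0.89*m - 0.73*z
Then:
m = 7.75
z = 9.45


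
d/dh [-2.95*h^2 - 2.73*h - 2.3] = -5.9*h - 2.73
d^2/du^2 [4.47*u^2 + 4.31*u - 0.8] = 8.94000000000000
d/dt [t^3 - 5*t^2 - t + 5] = 3*t^2 - 10*t - 1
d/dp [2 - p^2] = -2*p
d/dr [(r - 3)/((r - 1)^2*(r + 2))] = (-2*r^2 + 7*r + 7)/(r^5 + r^4 - 5*r^3 - r^2 + 8*r - 4)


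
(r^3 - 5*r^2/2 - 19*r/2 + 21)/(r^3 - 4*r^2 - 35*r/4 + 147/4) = 2*(r - 2)/(2*r - 7)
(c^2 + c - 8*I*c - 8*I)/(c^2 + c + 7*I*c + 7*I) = (c - 8*I)/(c + 7*I)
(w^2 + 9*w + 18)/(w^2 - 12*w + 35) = (w^2 + 9*w + 18)/(w^2 - 12*w + 35)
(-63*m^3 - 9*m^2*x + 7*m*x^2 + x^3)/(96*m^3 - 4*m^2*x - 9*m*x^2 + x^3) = (-21*m^2 + 4*m*x + x^2)/(32*m^2 - 12*m*x + x^2)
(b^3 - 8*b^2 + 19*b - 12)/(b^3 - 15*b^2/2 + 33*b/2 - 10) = 2*(b - 3)/(2*b - 5)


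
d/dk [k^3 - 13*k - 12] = 3*k^2 - 13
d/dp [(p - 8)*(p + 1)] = 2*p - 7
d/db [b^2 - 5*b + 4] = 2*b - 5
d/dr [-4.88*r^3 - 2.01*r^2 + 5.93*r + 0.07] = -14.64*r^2 - 4.02*r + 5.93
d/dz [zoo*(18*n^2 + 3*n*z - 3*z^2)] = zoo*(n + z)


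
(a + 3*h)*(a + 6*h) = a^2 + 9*a*h + 18*h^2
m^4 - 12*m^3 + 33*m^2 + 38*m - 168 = (m - 7)*(m - 4)*(m - 3)*(m + 2)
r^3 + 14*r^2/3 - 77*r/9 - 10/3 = (r - 5/3)*(r + 1/3)*(r + 6)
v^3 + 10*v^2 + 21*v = v*(v + 3)*(v + 7)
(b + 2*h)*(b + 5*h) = b^2 + 7*b*h + 10*h^2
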